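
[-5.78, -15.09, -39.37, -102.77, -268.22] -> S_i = -5.78*2.61^i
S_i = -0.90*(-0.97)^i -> [-0.9, 0.87, -0.85, 0.82, -0.8]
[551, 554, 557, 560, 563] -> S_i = 551 + 3*i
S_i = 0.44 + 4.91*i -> [0.44, 5.35, 10.26, 15.17, 20.08]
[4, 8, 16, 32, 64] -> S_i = 4*2^i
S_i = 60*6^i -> [60, 360, 2160, 12960, 77760]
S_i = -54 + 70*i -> [-54, 16, 86, 156, 226]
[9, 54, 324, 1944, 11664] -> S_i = 9*6^i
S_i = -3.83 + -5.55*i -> [-3.83, -9.38, -14.93, -20.48, -26.03]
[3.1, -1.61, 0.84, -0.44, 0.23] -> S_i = 3.10*(-0.52)^i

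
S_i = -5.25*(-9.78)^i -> [-5.25, 51.34, -502.15, 4911.07, -48030.24]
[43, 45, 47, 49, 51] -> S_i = 43 + 2*i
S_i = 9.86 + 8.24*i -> [9.86, 18.1, 26.34, 34.58, 42.82]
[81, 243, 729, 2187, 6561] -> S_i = 81*3^i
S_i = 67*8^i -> [67, 536, 4288, 34304, 274432]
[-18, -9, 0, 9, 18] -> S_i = -18 + 9*i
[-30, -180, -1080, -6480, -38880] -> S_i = -30*6^i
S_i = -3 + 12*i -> [-3, 9, 21, 33, 45]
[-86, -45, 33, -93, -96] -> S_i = Random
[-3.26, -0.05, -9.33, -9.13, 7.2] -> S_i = Random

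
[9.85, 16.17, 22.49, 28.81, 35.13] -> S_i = 9.85 + 6.32*i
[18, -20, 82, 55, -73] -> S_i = Random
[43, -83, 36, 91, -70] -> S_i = Random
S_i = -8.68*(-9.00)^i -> [-8.68, 78.12, -703.08, 6327.72, -56949.48]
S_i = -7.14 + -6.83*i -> [-7.14, -13.97, -20.8, -27.63, -34.46]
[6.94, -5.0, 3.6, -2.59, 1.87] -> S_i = 6.94*(-0.72)^i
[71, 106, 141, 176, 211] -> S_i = 71 + 35*i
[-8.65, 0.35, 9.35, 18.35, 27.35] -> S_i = -8.65 + 9.00*i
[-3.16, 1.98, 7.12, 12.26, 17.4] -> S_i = -3.16 + 5.14*i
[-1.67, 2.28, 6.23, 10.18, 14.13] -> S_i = -1.67 + 3.95*i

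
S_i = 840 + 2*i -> [840, 842, 844, 846, 848]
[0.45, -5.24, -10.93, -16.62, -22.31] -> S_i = 0.45 + -5.69*i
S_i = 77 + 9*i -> [77, 86, 95, 104, 113]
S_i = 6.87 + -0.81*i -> [6.87, 6.06, 5.25, 4.44, 3.63]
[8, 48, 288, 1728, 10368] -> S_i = 8*6^i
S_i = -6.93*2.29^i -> [-6.93, -15.87, -36.34, -83.22, -190.58]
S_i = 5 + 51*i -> [5, 56, 107, 158, 209]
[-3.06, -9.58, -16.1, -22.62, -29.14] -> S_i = -3.06 + -6.52*i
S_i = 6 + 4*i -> [6, 10, 14, 18, 22]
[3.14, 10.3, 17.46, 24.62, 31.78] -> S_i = 3.14 + 7.16*i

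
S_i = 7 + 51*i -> [7, 58, 109, 160, 211]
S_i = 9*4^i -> [9, 36, 144, 576, 2304]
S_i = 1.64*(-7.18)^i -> [1.64, -11.78, 84.55, -607.04, 4358.55]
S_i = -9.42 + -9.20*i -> [-9.42, -18.62, -27.82, -37.02, -46.22]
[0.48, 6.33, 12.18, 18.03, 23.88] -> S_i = 0.48 + 5.85*i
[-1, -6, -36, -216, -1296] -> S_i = -1*6^i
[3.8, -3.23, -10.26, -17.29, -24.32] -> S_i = 3.80 + -7.03*i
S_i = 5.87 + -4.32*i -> [5.87, 1.55, -2.77, -7.09, -11.41]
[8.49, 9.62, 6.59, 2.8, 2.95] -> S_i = Random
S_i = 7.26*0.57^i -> [7.26, 4.14, 2.36, 1.34, 0.77]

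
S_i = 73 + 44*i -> [73, 117, 161, 205, 249]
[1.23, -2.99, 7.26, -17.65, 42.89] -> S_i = 1.23*(-2.43)^i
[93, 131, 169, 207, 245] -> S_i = 93 + 38*i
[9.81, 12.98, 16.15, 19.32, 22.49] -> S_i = 9.81 + 3.17*i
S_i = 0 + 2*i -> [0, 2, 4, 6, 8]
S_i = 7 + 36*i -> [7, 43, 79, 115, 151]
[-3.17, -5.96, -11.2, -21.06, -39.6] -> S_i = -3.17*1.88^i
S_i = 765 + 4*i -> [765, 769, 773, 777, 781]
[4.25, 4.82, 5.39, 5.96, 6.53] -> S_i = 4.25 + 0.57*i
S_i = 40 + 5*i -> [40, 45, 50, 55, 60]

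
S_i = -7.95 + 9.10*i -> [-7.95, 1.15, 10.25, 19.35, 28.45]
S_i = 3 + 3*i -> [3, 6, 9, 12, 15]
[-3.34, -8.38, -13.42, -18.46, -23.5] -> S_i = -3.34 + -5.04*i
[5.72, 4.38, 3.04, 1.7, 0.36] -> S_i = 5.72 + -1.34*i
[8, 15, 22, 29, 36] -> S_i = 8 + 7*i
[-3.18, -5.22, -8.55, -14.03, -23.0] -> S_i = -3.18*1.64^i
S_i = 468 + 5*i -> [468, 473, 478, 483, 488]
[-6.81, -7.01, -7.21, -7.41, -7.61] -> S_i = -6.81 + -0.20*i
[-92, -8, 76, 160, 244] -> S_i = -92 + 84*i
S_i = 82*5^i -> [82, 410, 2050, 10250, 51250]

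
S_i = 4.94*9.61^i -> [4.94, 47.47, 456.22, 4384.27, 42132.82]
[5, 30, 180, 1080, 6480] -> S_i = 5*6^i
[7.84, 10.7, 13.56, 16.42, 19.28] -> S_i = 7.84 + 2.86*i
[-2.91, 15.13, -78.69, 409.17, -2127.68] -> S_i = -2.91*(-5.20)^i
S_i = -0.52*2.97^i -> [-0.52, -1.54, -4.59, -13.62, -40.46]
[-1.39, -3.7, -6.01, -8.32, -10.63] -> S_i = -1.39 + -2.31*i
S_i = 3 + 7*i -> [3, 10, 17, 24, 31]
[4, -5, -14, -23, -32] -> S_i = 4 + -9*i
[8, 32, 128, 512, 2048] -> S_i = 8*4^i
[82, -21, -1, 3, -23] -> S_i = Random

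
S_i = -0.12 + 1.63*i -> [-0.12, 1.51, 3.14, 4.77, 6.4]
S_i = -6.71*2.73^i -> [-6.71, -18.32, -50.01, -136.52, -372.71]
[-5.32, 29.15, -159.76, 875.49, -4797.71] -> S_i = -5.32*(-5.48)^i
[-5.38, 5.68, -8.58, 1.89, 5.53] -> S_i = Random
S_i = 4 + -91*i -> [4, -87, -178, -269, -360]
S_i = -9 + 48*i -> [-9, 39, 87, 135, 183]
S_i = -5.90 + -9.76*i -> [-5.9, -15.66, -25.42, -35.18, -44.94]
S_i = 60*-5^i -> [60, -300, 1500, -7500, 37500]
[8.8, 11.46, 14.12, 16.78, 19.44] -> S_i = 8.80 + 2.66*i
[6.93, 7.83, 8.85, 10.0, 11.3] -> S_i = 6.93*1.13^i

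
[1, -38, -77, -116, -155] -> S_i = 1 + -39*i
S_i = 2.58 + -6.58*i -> [2.58, -4.0, -10.58, -17.16, -23.74]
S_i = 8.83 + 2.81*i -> [8.83, 11.64, 14.45, 17.26, 20.07]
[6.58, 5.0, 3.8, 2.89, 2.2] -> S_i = 6.58*0.76^i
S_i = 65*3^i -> [65, 195, 585, 1755, 5265]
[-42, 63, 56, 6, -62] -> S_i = Random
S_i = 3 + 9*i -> [3, 12, 21, 30, 39]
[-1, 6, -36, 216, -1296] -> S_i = -1*-6^i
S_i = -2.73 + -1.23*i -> [-2.73, -3.96, -5.19, -6.42, -7.65]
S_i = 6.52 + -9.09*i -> [6.52, -2.57, -11.66, -20.75, -29.84]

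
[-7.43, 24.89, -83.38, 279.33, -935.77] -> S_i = -7.43*(-3.35)^i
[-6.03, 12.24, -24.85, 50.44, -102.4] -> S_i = -6.03*(-2.03)^i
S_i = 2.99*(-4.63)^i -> [2.99, -13.84, 64.1, -296.77, 1374.03]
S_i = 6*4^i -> [6, 24, 96, 384, 1536]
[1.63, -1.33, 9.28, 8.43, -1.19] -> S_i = Random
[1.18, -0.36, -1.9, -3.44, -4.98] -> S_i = 1.18 + -1.54*i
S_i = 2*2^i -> [2, 4, 8, 16, 32]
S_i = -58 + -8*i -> [-58, -66, -74, -82, -90]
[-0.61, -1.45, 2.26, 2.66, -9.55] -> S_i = Random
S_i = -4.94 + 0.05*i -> [-4.94, -4.89, -4.84, -4.79, -4.74]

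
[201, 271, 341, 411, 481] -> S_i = 201 + 70*i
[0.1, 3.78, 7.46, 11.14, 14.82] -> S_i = 0.10 + 3.68*i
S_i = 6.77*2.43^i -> [6.77, 16.45, 39.98, 97.14, 236.06]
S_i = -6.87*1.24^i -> [-6.87, -8.52, -10.56, -13.1, -16.24]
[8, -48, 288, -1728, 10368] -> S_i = 8*-6^i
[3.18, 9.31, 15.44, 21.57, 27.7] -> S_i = 3.18 + 6.13*i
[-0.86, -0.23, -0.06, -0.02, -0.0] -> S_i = -0.86*0.27^i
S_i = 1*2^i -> [1, 2, 4, 8, 16]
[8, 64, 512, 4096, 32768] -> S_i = 8*8^i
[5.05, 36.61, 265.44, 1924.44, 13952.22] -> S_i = 5.05*7.25^i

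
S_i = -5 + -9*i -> [-5, -14, -23, -32, -41]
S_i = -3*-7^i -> [-3, 21, -147, 1029, -7203]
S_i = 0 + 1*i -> [0, 1, 2, 3, 4]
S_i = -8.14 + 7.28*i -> [-8.14, -0.86, 6.42, 13.7, 20.98]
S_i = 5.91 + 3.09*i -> [5.91, 9.0, 12.09, 15.18, 18.27]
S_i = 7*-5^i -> [7, -35, 175, -875, 4375]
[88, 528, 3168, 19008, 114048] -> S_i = 88*6^i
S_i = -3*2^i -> [-3, -6, -12, -24, -48]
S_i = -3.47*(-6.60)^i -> [-3.47, 22.9, -151.15, 997.61, -6584.23]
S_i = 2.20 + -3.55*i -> [2.2, -1.35, -4.9, -8.45, -12.0]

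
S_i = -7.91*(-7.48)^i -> [-7.91, 59.17, -442.57, 3310.41, -24761.84]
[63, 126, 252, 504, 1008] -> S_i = 63*2^i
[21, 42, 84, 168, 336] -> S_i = 21*2^i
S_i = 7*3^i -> [7, 21, 63, 189, 567]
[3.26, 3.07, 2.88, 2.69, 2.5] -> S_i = 3.26 + -0.19*i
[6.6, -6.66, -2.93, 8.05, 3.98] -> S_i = Random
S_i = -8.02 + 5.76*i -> [-8.02, -2.26, 3.5, 9.26, 15.02]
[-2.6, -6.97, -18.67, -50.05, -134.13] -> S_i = -2.60*2.68^i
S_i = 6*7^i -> [6, 42, 294, 2058, 14406]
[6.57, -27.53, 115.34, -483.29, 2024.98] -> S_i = 6.57*(-4.19)^i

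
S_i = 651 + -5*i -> [651, 646, 641, 636, 631]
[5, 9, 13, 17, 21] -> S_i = 5 + 4*i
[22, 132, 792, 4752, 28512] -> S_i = 22*6^i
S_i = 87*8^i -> [87, 696, 5568, 44544, 356352]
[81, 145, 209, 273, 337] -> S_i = 81 + 64*i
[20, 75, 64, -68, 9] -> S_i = Random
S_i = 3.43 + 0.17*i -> [3.43, 3.6, 3.77, 3.94, 4.11]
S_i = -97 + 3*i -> [-97, -94, -91, -88, -85]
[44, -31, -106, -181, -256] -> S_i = 44 + -75*i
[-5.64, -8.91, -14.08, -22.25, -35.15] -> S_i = -5.64*1.58^i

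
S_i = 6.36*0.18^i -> [6.36, 1.14, 0.21, 0.04, 0.01]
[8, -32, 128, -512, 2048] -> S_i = 8*-4^i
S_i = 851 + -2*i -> [851, 849, 847, 845, 843]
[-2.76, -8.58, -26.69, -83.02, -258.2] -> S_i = -2.76*3.11^i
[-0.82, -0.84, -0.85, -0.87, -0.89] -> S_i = -0.82*1.02^i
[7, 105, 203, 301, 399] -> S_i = 7 + 98*i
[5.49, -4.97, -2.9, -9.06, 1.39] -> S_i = Random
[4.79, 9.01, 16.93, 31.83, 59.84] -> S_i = 4.79*1.88^i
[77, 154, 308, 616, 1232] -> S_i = 77*2^i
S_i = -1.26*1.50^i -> [-1.26, -1.89, -2.84, -4.25, -6.38]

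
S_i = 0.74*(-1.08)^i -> [0.74, -0.8, 0.86, -0.93, 1.01]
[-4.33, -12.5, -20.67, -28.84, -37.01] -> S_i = -4.33 + -8.17*i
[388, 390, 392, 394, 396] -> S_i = 388 + 2*i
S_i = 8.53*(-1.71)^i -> [8.53, -14.59, 24.94, -42.65, 72.93]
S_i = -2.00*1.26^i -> [-2.0, -2.52, -3.18, -4.0, -5.04]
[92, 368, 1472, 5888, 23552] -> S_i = 92*4^i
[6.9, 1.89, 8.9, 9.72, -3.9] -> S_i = Random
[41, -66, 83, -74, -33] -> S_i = Random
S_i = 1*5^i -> [1, 5, 25, 125, 625]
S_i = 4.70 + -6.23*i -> [4.7, -1.53, -7.76, -13.99, -20.22]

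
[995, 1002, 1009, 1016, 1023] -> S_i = 995 + 7*i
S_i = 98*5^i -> [98, 490, 2450, 12250, 61250]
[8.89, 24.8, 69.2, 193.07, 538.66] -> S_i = 8.89*2.79^i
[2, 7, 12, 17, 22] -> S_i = 2 + 5*i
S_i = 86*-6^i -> [86, -516, 3096, -18576, 111456]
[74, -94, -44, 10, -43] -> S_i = Random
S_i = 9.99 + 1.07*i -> [9.99, 11.06, 12.13, 13.2, 14.27]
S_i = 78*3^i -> [78, 234, 702, 2106, 6318]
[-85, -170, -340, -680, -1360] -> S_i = -85*2^i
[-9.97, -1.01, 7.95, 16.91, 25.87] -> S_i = -9.97 + 8.96*i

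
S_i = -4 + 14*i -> [-4, 10, 24, 38, 52]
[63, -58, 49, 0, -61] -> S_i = Random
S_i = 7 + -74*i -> [7, -67, -141, -215, -289]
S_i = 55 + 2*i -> [55, 57, 59, 61, 63]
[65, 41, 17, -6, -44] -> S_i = Random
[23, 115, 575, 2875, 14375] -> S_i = 23*5^i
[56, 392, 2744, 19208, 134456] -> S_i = 56*7^i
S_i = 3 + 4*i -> [3, 7, 11, 15, 19]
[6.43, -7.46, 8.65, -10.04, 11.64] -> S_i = 6.43*(-1.16)^i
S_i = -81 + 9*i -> [-81, -72, -63, -54, -45]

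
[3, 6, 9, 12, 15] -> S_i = 3 + 3*i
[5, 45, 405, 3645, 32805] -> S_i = 5*9^i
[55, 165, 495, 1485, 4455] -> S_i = 55*3^i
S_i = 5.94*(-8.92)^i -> [5.94, -52.98, 472.62, -4215.81, 37605.02]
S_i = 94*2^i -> [94, 188, 376, 752, 1504]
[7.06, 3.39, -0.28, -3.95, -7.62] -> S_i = 7.06 + -3.67*i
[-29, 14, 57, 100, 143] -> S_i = -29 + 43*i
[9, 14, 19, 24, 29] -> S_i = 9 + 5*i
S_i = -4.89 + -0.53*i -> [-4.89, -5.42, -5.95, -6.48, -7.01]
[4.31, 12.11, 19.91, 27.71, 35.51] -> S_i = 4.31 + 7.80*i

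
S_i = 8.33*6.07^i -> [8.33, 50.56, 306.92, 1862.99, 11308.36]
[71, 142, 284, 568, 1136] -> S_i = 71*2^i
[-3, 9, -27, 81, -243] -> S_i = -3*-3^i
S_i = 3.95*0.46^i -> [3.95, 1.82, 0.84, 0.38, 0.18]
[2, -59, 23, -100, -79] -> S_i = Random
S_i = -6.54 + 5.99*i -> [-6.54, -0.55, 5.44, 11.43, 17.42]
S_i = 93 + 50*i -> [93, 143, 193, 243, 293]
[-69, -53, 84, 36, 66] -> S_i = Random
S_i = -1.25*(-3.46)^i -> [-1.25, 4.32, -14.96, 51.78, -179.15]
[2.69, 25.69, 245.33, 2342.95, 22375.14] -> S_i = 2.69*9.55^i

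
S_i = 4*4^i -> [4, 16, 64, 256, 1024]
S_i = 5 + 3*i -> [5, 8, 11, 14, 17]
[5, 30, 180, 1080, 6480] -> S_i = 5*6^i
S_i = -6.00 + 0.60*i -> [-6.0, -5.4, -4.8, -4.2, -3.6]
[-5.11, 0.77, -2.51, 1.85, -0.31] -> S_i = Random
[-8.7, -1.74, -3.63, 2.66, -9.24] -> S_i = Random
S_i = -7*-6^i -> [-7, 42, -252, 1512, -9072]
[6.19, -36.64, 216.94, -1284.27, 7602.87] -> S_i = 6.19*(-5.92)^i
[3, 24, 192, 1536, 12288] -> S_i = 3*8^i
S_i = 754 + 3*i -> [754, 757, 760, 763, 766]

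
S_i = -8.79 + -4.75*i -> [-8.79, -13.54, -18.29, -23.04, -27.79]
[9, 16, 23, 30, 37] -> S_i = 9 + 7*i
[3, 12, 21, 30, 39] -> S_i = 3 + 9*i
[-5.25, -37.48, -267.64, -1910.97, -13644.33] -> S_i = -5.25*7.14^i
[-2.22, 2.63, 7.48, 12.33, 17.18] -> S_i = -2.22 + 4.85*i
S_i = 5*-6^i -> [5, -30, 180, -1080, 6480]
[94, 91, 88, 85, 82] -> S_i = 94 + -3*i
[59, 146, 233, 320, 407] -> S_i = 59 + 87*i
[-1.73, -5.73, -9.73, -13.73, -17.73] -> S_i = -1.73 + -4.00*i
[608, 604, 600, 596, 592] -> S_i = 608 + -4*i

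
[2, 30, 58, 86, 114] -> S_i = 2 + 28*i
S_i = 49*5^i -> [49, 245, 1225, 6125, 30625]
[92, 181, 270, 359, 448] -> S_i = 92 + 89*i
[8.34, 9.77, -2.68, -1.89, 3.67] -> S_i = Random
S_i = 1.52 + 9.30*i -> [1.52, 10.82, 20.12, 29.42, 38.72]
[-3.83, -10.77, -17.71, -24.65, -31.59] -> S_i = -3.83 + -6.94*i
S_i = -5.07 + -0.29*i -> [-5.07, -5.36, -5.65, -5.94, -6.23]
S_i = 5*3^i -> [5, 15, 45, 135, 405]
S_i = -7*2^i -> [-7, -14, -28, -56, -112]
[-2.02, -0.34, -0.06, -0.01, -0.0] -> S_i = -2.02*0.17^i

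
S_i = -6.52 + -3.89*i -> [-6.52, -10.41, -14.3, -18.19, -22.08]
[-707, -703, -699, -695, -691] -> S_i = -707 + 4*i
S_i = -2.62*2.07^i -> [-2.62, -5.42, -11.23, -23.24, -48.1]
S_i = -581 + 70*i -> [-581, -511, -441, -371, -301]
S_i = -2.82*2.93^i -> [-2.82, -8.26, -24.21, -70.93, -207.84]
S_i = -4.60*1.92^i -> [-4.6, -8.83, -16.96, -32.56, -62.51]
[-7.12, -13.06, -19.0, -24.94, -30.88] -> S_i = -7.12 + -5.94*i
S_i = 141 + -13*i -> [141, 128, 115, 102, 89]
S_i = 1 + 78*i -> [1, 79, 157, 235, 313]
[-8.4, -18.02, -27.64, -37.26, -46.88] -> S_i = -8.40 + -9.62*i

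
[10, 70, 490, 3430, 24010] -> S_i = 10*7^i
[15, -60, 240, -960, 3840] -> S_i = 15*-4^i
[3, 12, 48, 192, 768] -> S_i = 3*4^i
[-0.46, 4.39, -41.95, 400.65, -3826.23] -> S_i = -0.46*(-9.55)^i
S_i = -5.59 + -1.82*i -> [-5.59, -7.41, -9.23, -11.05, -12.87]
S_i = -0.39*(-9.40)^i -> [-0.39, 3.67, -34.46, 323.93, -3044.92]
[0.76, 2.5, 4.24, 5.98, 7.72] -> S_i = 0.76 + 1.74*i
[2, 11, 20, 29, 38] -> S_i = 2 + 9*i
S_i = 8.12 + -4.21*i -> [8.12, 3.91, -0.3, -4.51, -8.72]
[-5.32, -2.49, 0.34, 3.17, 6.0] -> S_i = -5.32 + 2.83*i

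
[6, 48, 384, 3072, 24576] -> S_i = 6*8^i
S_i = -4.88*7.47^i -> [-4.88, -36.45, -272.31, -2034.14, -15195.05]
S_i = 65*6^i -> [65, 390, 2340, 14040, 84240]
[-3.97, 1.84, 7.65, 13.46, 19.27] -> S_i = -3.97 + 5.81*i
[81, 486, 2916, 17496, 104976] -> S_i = 81*6^i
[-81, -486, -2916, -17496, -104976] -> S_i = -81*6^i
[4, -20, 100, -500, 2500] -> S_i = 4*-5^i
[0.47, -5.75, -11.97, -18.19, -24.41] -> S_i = 0.47 + -6.22*i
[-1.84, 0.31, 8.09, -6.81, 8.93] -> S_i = Random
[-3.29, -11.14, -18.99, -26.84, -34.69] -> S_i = -3.29 + -7.85*i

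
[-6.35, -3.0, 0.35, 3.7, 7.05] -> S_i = -6.35 + 3.35*i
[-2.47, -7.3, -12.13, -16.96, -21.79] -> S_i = -2.47 + -4.83*i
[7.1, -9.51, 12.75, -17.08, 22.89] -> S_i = 7.10*(-1.34)^i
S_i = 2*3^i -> [2, 6, 18, 54, 162]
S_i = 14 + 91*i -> [14, 105, 196, 287, 378]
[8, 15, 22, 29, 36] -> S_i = 8 + 7*i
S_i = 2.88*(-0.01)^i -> [2.88, -0.03, 0.0, -0.0, 0.0]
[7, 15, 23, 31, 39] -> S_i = 7 + 8*i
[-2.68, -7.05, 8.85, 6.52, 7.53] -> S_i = Random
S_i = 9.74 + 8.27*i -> [9.74, 18.01, 26.28, 34.55, 42.82]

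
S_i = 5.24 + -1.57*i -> [5.24, 3.67, 2.1, 0.53, -1.04]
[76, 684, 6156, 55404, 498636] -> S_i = 76*9^i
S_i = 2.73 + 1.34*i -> [2.73, 4.07, 5.41, 6.75, 8.09]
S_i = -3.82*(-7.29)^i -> [-3.82, 27.85, -203.01, 1479.95, -10788.81]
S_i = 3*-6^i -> [3, -18, 108, -648, 3888]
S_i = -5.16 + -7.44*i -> [-5.16, -12.6, -20.04, -27.48, -34.92]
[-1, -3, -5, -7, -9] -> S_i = -1 + -2*i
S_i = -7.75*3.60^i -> [-7.75, -27.9, -100.44, -361.58, -1301.7]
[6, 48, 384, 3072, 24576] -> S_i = 6*8^i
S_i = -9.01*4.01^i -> [-9.01, -36.13, -144.88, -580.98, -2329.71]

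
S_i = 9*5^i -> [9, 45, 225, 1125, 5625]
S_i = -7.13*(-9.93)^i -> [-7.13, 70.8, -703.05, 6981.32, -69324.46]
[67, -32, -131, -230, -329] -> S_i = 67 + -99*i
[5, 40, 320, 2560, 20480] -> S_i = 5*8^i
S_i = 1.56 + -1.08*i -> [1.56, 0.48, -0.6, -1.68, -2.76]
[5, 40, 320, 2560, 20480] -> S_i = 5*8^i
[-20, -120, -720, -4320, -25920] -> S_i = -20*6^i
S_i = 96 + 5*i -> [96, 101, 106, 111, 116]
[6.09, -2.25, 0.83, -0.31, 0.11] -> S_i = 6.09*(-0.37)^i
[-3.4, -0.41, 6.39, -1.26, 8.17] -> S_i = Random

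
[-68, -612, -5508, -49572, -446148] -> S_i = -68*9^i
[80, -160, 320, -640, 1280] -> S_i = 80*-2^i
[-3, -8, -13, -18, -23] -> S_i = -3 + -5*i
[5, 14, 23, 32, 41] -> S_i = 5 + 9*i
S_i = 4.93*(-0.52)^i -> [4.93, -2.56, 1.33, -0.69, 0.36]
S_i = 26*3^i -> [26, 78, 234, 702, 2106]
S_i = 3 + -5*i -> [3, -2, -7, -12, -17]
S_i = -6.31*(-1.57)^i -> [-6.31, 9.91, -15.55, 24.42, -38.34]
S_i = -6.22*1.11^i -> [-6.22, -6.9, -7.66, -8.51, -9.44]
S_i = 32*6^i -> [32, 192, 1152, 6912, 41472]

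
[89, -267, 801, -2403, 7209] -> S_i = 89*-3^i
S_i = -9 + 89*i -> [-9, 80, 169, 258, 347]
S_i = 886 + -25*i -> [886, 861, 836, 811, 786]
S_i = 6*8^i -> [6, 48, 384, 3072, 24576]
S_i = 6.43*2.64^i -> [6.43, 16.98, 44.81, 118.31, 312.34]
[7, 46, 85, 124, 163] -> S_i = 7 + 39*i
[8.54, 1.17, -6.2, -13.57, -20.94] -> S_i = 8.54 + -7.37*i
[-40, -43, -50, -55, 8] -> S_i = Random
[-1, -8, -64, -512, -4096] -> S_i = -1*8^i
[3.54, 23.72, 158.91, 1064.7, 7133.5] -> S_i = 3.54*6.70^i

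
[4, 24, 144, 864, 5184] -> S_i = 4*6^i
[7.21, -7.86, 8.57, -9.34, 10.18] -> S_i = 7.21*(-1.09)^i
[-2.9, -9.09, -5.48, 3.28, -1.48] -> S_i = Random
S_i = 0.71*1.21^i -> [0.71, 0.86, 1.04, 1.26, 1.52]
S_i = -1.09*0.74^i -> [-1.09, -0.81, -0.6, -0.44, -0.33]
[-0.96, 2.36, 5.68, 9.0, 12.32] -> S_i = -0.96 + 3.32*i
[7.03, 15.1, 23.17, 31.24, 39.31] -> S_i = 7.03 + 8.07*i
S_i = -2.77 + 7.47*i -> [-2.77, 4.7, 12.17, 19.64, 27.11]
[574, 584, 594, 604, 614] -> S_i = 574 + 10*i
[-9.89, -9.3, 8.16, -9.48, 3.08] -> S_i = Random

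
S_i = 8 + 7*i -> [8, 15, 22, 29, 36]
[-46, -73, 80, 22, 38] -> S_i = Random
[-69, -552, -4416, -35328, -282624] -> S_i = -69*8^i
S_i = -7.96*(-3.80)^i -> [-7.96, 30.25, -114.94, 436.78, -1659.77]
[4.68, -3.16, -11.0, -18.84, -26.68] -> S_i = 4.68 + -7.84*i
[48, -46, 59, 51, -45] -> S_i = Random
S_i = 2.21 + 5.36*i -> [2.21, 7.57, 12.93, 18.29, 23.65]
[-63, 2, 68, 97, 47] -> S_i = Random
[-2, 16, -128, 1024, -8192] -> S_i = -2*-8^i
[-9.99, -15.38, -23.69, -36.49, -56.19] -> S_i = -9.99*1.54^i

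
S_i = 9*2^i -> [9, 18, 36, 72, 144]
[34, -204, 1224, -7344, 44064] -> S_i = 34*-6^i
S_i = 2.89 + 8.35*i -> [2.89, 11.24, 19.59, 27.94, 36.29]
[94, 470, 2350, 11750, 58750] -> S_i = 94*5^i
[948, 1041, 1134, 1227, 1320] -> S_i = 948 + 93*i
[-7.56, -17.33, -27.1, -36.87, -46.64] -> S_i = -7.56 + -9.77*i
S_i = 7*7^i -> [7, 49, 343, 2401, 16807]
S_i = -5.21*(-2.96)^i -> [-5.21, 15.42, -45.65, 135.12, -399.95]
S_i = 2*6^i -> [2, 12, 72, 432, 2592]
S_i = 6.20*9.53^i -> [6.2, 59.09, 563.09, 5366.24, 51140.3]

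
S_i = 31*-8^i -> [31, -248, 1984, -15872, 126976]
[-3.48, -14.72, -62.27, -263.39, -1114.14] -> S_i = -3.48*4.23^i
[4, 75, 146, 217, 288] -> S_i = 4 + 71*i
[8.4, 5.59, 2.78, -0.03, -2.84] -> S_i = 8.40 + -2.81*i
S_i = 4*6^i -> [4, 24, 144, 864, 5184]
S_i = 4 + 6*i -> [4, 10, 16, 22, 28]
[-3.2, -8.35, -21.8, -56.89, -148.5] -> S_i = -3.20*2.61^i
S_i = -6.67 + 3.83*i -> [-6.67, -2.84, 0.99, 4.82, 8.65]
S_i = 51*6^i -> [51, 306, 1836, 11016, 66096]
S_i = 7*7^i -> [7, 49, 343, 2401, 16807]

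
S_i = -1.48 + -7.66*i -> [-1.48, -9.14, -16.8, -24.46, -32.12]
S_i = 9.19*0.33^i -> [9.19, 3.03, 1.0, 0.33, 0.11]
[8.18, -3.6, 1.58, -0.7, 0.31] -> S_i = 8.18*(-0.44)^i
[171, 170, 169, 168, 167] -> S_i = 171 + -1*i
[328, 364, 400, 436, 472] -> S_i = 328 + 36*i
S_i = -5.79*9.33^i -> [-5.79, -54.02, -504.01, -4702.44, -43873.79]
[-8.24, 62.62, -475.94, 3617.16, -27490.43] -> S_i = -8.24*(-7.60)^i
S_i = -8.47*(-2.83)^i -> [-8.47, 23.97, -67.84, 191.97, -543.29]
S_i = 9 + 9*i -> [9, 18, 27, 36, 45]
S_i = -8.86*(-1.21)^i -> [-8.86, 10.72, -12.97, 15.7, -18.99]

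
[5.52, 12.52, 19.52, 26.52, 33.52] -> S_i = 5.52 + 7.00*i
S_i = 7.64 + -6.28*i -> [7.64, 1.36, -4.92, -11.2, -17.48]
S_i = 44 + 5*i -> [44, 49, 54, 59, 64]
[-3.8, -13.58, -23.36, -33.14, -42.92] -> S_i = -3.80 + -9.78*i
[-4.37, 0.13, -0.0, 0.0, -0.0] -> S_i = -4.37*(-0.03)^i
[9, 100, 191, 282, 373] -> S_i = 9 + 91*i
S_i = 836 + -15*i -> [836, 821, 806, 791, 776]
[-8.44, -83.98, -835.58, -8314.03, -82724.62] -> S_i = -8.44*9.95^i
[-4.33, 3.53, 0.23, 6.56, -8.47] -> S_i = Random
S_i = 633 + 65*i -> [633, 698, 763, 828, 893]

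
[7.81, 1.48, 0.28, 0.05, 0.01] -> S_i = 7.81*0.19^i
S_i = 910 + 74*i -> [910, 984, 1058, 1132, 1206]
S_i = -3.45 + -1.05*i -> [-3.45, -4.5, -5.55, -6.6, -7.65]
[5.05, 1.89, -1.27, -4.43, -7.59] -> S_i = 5.05 + -3.16*i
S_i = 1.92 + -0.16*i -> [1.92, 1.76, 1.6, 1.44, 1.28]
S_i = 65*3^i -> [65, 195, 585, 1755, 5265]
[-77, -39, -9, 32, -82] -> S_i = Random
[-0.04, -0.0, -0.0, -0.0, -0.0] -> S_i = -0.04*0.08^i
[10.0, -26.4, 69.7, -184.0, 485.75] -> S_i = 10.00*(-2.64)^i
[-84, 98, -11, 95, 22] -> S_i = Random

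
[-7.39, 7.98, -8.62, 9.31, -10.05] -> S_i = -7.39*(-1.08)^i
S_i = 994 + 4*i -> [994, 998, 1002, 1006, 1010]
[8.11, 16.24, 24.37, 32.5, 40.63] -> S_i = 8.11 + 8.13*i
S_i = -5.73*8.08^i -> [-5.73, -46.3, -374.09, -3022.66, -24423.06]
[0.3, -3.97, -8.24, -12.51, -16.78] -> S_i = 0.30 + -4.27*i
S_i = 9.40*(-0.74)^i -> [9.4, -6.96, 5.15, -3.81, 2.82]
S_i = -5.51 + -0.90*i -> [-5.51, -6.41, -7.31, -8.21, -9.11]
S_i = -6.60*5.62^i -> [-6.6, -37.09, -208.46, -1171.53, -6583.99]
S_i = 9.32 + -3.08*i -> [9.32, 6.24, 3.16, 0.08, -3.0]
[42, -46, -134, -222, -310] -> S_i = 42 + -88*i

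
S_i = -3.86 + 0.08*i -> [-3.86, -3.78, -3.7, -3.62, -3.54]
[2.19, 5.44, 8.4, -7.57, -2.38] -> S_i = Random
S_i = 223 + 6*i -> [223, 229, 235, 241, 247]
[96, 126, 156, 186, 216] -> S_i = 96 + 30*i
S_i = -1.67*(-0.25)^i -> [-1.67, 0.42, -0.1, 0.03, -0.01]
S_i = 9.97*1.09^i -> [9.97, 10.87, 11.85, 12.91, 14.07]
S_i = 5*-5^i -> [5, -25, 125, -625, 3125]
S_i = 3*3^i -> [3, 9, 27, 81, 243]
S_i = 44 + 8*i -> [44, 52, 60, 68, 76]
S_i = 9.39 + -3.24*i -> [9.39, 6.15, 2.91, -0.33, -3.57]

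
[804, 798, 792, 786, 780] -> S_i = 804 + -6*i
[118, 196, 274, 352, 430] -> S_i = 118 + 78*i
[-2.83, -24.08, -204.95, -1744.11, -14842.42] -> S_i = -2.83*8.51^i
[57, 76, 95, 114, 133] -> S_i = 57 + 19*i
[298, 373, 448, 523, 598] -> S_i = 298 + 75*i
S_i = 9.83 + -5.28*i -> [9.83, 4.55, -0.73, -6.01, -11.29]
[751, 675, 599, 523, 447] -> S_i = 751 + -76*i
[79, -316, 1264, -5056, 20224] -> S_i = 79*-4^i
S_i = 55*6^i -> [55, 330, 1980, 11880, 71280]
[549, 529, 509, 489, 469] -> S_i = 549 + -20*i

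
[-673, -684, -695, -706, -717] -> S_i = -673 + -11*i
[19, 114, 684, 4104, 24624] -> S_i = 19*6^i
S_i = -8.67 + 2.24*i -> [-8.67, -6.43, -4.19, -1.95, 0.29]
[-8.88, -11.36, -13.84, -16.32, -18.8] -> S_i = -8.88 + -2.48*i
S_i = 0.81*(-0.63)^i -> [0.81, -0.51, 0.32, -0.2, 0.13]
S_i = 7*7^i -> [7, 49, 343, 2401, 16807]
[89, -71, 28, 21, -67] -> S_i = Random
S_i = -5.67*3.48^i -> [-5.67, -19.73, -68.67, -238.96, -831.57]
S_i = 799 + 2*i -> [799, 801, 803, 805, 807]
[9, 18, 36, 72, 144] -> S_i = 9*2^i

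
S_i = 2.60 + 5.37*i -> [2.6, 7.97, 13.34, 18.71, 24.08]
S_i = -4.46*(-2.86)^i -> [-4.46, 12.76, -36.48, 104.34, -298.4]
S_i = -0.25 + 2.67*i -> [-0.25, 2.42, 5.09, 7.76, 10.43]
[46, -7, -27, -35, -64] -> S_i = Random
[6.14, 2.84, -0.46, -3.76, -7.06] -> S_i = 6.14 + -3.30*i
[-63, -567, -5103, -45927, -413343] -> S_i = -63*9^i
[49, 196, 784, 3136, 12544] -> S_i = 49*4^i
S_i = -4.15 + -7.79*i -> [-4.15, -11.94, -19.73, -27.52, -35.31]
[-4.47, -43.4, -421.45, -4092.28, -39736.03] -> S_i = -4.47*9.71^i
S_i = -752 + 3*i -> [-752, -749, -746, -743, -740]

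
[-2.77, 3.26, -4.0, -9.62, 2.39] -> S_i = Random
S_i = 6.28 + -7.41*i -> [6.28, -1.13, -8.54, -15.95, -23.36]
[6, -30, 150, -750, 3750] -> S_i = 6*-5^i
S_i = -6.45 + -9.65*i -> [-6.45, -16.1, -25.75, -35.4, -45.05]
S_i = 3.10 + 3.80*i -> [3.1, 6.9, 10.7, 14.5, 18.3]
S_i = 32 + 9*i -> [32, 41, 50, 59, 68]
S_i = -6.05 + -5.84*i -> [-6.05, -11.89, -17.73, -23.57, -29.41]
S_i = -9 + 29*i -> [-9, 20, 49, 78, 107]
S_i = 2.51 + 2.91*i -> [2.51, 5.42, 8.33, 11.24, 14.15]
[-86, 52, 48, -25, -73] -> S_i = Random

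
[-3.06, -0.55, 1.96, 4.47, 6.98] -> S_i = -3.06 + 2.51*i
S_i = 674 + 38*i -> [674, 712, 750, 788, 826]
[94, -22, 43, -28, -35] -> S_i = Random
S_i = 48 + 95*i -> [48, 143, 238, 333, 428]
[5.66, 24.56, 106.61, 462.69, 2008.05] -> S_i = 5.66*4.34^i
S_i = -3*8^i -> [-3, -24, -192, -1536, -12288]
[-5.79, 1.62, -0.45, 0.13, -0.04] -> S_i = -5.79*(-0.28)^i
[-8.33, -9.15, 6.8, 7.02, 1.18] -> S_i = Random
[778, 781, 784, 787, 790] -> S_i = 778 + 3*i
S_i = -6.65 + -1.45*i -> [-6.65, -8.1, -9.55, -11.0, -12.45]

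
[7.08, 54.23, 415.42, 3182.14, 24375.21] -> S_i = 7.08*7.66^i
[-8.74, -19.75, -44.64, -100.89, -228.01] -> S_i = -8.74*2.26^i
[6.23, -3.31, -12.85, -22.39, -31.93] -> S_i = 6.23 + -9.54*i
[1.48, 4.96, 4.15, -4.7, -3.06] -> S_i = Random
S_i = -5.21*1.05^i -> [-5.21, -5.47, -5.74, -6.03, -6.33]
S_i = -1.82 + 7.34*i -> [-1.82, 5.52, 12.86, 20.2, 27.54]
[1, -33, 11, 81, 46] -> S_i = Random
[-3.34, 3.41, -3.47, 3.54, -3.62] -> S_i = -3.34*(-1.02)^i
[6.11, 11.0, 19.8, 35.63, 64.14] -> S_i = 6.11*1.80^i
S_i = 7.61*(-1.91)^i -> [7.61, -14.54, 27.76, -53.03, 101.28]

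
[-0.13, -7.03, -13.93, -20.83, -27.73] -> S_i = -0.13 + -6.90*i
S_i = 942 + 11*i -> [942, 953, 964, 975, 986]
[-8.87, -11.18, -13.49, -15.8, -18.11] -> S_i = -8.87 + -2.31*i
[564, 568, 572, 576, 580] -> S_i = 564 + 4*i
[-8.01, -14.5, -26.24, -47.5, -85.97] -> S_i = -8.01*1.81^i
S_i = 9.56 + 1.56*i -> [9.56, 11.12, 12.68, 14.24, 15.8]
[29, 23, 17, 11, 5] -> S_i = 29 + -6*i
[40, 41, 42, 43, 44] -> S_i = 40 + 1*i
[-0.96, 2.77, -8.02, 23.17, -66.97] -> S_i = -0.96*(-2.89)^i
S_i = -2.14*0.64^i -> [-2.14, -1.37, -0.88, -0.56, -0.36]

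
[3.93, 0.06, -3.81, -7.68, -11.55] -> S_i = 3.93 + -3.87*i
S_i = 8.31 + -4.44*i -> [8.31, 3.87, -0.57, -5.01, -9.45]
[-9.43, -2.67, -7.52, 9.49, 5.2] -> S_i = Random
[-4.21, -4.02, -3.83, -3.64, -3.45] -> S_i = -4.21 + 0.19*i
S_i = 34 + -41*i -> [34, -7, -48, -89, -130]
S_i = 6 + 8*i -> [6, 14, 22, 30, 38]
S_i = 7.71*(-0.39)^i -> [7.71, -3.01, 1.17, -0.46, 0.18]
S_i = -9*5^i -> [-9, -45, -225, -1125, -5625]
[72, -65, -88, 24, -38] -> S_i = Random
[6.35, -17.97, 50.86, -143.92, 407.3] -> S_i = 6.35*(-2.83)^i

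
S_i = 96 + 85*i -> [96, 181, 266, 351, 436]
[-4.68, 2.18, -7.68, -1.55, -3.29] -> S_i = Random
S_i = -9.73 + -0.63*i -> [-9.73, -10.36, -10.99, -11.62, -12.25]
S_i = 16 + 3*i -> [16, 19, 22, 25, 28]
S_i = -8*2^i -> [-8, -16, -32, -64, -128]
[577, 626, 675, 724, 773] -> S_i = 577 + 49*i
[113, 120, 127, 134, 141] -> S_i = 113 + 7*i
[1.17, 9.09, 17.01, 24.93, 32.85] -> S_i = 1.17 + 7.92*i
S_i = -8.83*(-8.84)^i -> [-8.83, 78.06, -690.03, 6099.83, -53922.47]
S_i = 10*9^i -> [10, 90, 810, 7290, 65610]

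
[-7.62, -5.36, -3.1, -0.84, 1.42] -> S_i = -7.62 + 2.26*i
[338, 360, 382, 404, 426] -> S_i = 338 + 22*i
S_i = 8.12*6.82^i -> [8.12, 55.38, 377.68, 2575.78, 17566.84]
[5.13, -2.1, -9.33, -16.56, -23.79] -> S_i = 5.13 + -7.23*i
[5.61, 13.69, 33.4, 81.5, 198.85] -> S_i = 5.61*2.44^i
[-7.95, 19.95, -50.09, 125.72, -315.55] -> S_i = -7.95*(-2.51)^i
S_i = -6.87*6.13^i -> [-6.87, -42.11, -258.15, -1582.48, -9700.6]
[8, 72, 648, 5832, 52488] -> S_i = 8*9^i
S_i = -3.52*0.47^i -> [-3.52, -1.65, -0.78, -0.37, -0.17]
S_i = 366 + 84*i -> [366, 450, 534, 618, 702]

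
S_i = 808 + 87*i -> [808, 895, 982, 1069, 1156]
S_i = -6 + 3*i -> [-6, -3, 0, 3, 6]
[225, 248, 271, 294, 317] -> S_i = 225 + 23*i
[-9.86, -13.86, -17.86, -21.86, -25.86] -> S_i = -9.86 + -4.00*i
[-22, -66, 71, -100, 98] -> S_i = Random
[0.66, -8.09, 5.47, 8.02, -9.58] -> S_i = Random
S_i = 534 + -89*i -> [534, 445, 356, 267, 178]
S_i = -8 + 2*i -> [-8, -6, -4, -2, 0]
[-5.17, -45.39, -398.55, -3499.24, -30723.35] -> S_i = -5.17*8.78^i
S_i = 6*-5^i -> [6, -30, 150, -750, 3750]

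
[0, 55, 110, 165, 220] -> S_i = 0 + 55*i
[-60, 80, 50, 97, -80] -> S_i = Random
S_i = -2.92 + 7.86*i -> [-2.92, 4.94, 12.8, 20.66, 28.52]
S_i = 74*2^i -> [74, 148, 296, 592, 1184]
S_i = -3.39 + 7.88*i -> [-3.39, 4.49, 12.37, 20.25, 28.13]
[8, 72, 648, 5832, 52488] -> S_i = 8*9^i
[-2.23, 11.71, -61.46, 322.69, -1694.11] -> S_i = -2.23*(-5.25)^i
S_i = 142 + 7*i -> [142, 149, 156, 163, 170]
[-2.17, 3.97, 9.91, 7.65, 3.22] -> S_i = Random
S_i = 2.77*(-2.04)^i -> [2.77, -5.65, 11.53, -23.52, 47.97]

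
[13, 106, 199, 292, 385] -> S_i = 13 + 93*i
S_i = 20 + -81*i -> [20, -61, -142, -223, -304]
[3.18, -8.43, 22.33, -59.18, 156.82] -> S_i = 3.18*(-2.65)^i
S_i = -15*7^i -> [-15, -105, -735, -5145, -36015]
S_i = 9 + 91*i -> [9, 100, 191, 282, 373]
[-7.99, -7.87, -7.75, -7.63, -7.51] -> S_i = -7.99 + 0.12*i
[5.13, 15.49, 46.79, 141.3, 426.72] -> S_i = 5.13*3.02^i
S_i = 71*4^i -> [71, 284, 1136, 4544, 18176]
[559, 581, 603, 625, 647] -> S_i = 559 + 22*i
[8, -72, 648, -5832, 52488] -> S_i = 8*-9^i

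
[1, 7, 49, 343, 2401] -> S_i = 1*7^i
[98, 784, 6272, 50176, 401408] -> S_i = 98*8^i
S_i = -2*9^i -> [-2, -18, -162, -1458, -13122]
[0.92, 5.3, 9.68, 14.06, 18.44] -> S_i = 0.92 + 4.38*i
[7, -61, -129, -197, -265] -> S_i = 7 + -68*i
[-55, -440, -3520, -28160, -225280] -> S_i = -55*8^i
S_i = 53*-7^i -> [53, -371, 2597, -18179, 127253]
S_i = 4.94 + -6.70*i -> [4.94, -1.76, -8.46, -15.16, -21.86]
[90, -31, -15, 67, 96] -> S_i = Random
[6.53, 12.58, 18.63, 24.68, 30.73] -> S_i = 6.53 + 6.05*i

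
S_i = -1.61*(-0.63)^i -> [-1.61, 1.01, -0.64, 0.4, -0.25]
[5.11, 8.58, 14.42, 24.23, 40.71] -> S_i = 5.11*1.68^i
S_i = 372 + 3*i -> [372, 375, 378, 381, 384]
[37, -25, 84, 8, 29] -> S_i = Random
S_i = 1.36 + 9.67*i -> [1.36, 11.03, 20.7, 30.37, 40.04]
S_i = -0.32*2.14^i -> [-0.32, -0.68, -1.47, -3.14, -6.71]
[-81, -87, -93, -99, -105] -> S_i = -81 + -6*i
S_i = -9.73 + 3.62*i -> [-9.73, -6.11, -2.49, 1.13, 4.75]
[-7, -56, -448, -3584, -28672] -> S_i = -7*8^i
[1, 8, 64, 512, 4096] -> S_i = 1*8^i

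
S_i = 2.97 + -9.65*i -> [2.97, -6.68, -16.33, -25.98, -35.63]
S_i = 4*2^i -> [4, 8, 16, 32, 64]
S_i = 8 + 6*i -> [8, 14, 20, 26, 32]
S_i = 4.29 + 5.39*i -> [4.29, 9.68, 15.07, 20.46, 25.85]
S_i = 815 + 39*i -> [815, 854, 893, 932, 971]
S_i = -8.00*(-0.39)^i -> [-8.0, 3.12, -1.22, 0.47, -0.19]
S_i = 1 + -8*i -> [1, -7, -15, -23, -31]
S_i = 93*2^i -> [93, 186, 372, 744, 1488]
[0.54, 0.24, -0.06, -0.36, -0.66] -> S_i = 0.54 + -0.30*i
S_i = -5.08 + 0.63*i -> [-5.08, -4.45, -3.82, -3.19, -2.56]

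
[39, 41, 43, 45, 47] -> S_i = 39 + 2*i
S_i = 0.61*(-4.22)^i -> [0.61, -2.57, 10.86, -45.84, 193.45]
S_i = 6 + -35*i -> [6, -29, -64, -99, -134]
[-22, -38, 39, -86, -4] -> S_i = Random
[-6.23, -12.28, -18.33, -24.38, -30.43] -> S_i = -6.23 + -6.05*i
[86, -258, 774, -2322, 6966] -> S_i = 86*-3^i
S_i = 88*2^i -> [88, 176, 352, 704, 1408]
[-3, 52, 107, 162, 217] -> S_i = -3 + 55*i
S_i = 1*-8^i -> [1, -8, 64, -512, 4096]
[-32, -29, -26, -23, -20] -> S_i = -32 + 3*i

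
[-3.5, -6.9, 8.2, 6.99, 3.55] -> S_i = Random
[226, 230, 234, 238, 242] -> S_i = 226 + 4*i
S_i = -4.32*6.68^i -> [-4.32, -28.86, -192.77, -1287.7, -8601.81]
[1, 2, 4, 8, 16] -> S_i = 1*2^i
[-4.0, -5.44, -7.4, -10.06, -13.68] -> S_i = -4.00*1.36^i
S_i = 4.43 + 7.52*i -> [4.43, 11.95, 19.47, 26.99, 34.51]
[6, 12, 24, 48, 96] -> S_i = 6*2^i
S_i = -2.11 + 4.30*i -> [-2.11, 2.19, 6.49, 10.79, 15.09]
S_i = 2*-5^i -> [2, -10, 50, -250, 1250]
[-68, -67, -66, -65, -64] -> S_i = -68 + 1*i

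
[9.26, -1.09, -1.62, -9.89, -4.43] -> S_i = Random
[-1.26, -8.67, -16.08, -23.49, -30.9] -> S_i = -1.26 + -7.41*i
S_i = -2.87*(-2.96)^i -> [-2.87, 8.5, -25.15, 74.43, -220.32]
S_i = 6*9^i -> [6, 54, 486, 4374, 39366]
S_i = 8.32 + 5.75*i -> [8.32, 14.07, 19.82, 25.57, 31.32]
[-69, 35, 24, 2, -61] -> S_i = Random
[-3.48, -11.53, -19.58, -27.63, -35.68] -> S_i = -3.48 + -8.05*i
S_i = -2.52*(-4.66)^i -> [-2.52, 11.74, -54.72, 255.01, -1188.35]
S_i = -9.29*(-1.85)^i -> [-9.29, 17.19, -31.8, 58.82, -108.82]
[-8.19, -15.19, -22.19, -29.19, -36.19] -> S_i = -8.19 + -7.00*i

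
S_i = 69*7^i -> [69, 483, 3381, 23667, 165669]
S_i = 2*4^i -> [2, 8, 32, 128, 512]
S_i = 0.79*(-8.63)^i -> [0.79, -6.82, 58.84, -507.76, 4381.98]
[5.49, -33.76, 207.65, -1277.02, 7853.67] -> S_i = 5.49*(-6.15)^i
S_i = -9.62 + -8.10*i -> [-9.62, -17.72, -25.82, -33.92, -42.02]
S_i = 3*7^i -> [3, 21, 147, 1029, 7203]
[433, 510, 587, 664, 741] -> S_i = 433 + 77*i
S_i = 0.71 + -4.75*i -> [0.71, -4.04, -8.79, -13.54, -18.29]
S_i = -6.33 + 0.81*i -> [-6.33, -5.52, -4.71, -3.9, -3.09]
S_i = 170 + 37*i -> [170, 207, 244, 281, 318]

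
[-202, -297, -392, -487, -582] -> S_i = -202 + -95*i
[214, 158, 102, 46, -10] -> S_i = 214 + -56*i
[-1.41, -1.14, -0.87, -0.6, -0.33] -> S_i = -1.41 + 0.27*i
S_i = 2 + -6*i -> [2, -4, -10, -16, -22]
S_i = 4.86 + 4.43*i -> [4.86, 9.29, 13.72, 18.15, 22.58]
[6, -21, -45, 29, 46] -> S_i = Random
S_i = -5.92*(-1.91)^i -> [-5.92, 11.31, -21.6, 41.25, -78.79]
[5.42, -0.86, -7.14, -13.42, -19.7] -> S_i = 5.42 + -6.28*i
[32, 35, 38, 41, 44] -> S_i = 32 + 3*i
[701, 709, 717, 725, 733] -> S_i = 701 + 8*i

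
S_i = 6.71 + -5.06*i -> [6.71, 1.65, -3.41, -8.47, -13.53]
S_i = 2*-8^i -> [2, -16, 128, -1024, 8192]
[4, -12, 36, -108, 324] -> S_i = 4*-3^i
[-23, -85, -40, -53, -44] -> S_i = Random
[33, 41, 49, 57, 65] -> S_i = 33 + 8*i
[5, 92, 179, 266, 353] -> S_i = 5 + 87*i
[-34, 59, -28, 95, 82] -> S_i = Random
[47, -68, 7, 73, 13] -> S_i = Random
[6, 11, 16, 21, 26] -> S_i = 6 + 5*i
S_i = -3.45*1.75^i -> [-3.45, -6.04, -10.57, -18.49, -32.36]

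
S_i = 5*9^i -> [5, 45, 405, 3645, 32805]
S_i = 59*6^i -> [59, 354, 2124, 12744, 76464]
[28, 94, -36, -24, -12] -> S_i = Random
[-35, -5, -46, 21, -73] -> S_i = Random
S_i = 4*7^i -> [4, 28, 196, 1372, 9604]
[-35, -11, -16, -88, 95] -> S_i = Random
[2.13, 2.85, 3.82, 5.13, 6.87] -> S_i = 2.13*1.34^i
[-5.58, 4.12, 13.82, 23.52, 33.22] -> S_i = -5.58 + 9.70*i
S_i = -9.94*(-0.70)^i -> [-9.94, 6.96, -4.87, 3.41, -2.39]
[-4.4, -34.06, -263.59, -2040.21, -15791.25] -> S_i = -4.40*7.74^i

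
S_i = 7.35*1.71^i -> [7.35, 12.57, 21.49, 36.75, 62.85]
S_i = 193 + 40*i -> [193, 233, 273, 313, 353]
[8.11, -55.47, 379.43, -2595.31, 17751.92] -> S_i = 8.11*(-6.84)^i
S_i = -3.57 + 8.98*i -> [-3.57, 5.41, 14.39, 23.37, 32.35]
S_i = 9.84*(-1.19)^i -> [9.84, -11.71, 13.93, -16.58, 19.73]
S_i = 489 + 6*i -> [489, 495, 501, 507, 513]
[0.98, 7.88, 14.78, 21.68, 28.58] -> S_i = 0.98 + 6.90*i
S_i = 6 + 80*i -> [6, 86, 166, 246, 326]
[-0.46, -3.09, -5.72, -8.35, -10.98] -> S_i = -0.46 + -2.63*i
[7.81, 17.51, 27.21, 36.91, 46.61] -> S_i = 7.81 + 9.70*i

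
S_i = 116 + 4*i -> [116, 120, 124, 128, 132]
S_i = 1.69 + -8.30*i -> [1.69, -6.61, -14.91, -23.21, -31.51]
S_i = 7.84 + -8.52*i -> [7.84, -0.68, -9.2, -17.72, -26.24]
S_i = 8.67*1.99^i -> [8.67, 17.25, 34.33, 68.32, 135.97]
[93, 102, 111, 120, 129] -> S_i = 93 + 9*i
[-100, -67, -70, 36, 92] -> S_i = Random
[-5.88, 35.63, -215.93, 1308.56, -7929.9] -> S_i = -5.88*(-6.06)^i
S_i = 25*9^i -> [25, 225, 2025, 18225, 164025]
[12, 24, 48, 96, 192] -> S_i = 12*2^i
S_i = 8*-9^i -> [8, -72, 648, -5832, 52488]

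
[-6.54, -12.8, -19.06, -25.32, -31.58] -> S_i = -6.54 + -6.26*i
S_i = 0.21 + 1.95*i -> [0.21, 2.16, 4.11, 6.06, 8.01]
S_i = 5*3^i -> [5, 15, 45, 135, 405]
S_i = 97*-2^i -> [97, -194, 388, -776, 1552]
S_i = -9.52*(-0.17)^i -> [-9.52, 1.62, -0.28, 0.05, -0.01]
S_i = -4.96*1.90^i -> [-4.96, -9.42, -17.91, -34.02, -64.64]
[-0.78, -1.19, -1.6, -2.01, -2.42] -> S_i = -0.78 + -0.41*i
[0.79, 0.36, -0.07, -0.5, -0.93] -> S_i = 0.79 + -0.43*i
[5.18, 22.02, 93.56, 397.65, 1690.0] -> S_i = 5.18*4.25^i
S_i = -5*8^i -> [-5, -40, -320, -2560, -20480]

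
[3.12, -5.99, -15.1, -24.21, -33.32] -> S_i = 3.12 + -9.11*i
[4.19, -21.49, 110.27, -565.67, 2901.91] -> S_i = 4.19*(-5.13)^i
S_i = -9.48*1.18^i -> [-9.48, -11.19, -13.2, -15.58, -18.38]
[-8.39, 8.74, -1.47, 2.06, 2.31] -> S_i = Random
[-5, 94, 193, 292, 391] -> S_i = -5 + 99*i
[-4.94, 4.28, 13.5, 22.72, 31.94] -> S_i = -4.94 + 9.22*i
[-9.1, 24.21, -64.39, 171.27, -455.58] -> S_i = -9.10*(-2.66)^i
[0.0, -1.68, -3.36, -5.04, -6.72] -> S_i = 0.00 + -1.68*i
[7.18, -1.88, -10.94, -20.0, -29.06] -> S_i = 7.18 + -9.06*i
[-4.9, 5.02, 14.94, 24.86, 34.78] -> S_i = -4.90 + 9.92*i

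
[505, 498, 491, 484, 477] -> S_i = 505 + -7*i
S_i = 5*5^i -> [5, 25, 125, 625, 3125]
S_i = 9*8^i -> [9, 72, 576, 4608, 36864]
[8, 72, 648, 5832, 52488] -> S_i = 8*9^i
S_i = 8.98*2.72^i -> [8.98, 24.43, 66.44, 180.71, 491.53]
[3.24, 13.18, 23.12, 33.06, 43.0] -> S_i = 3.24 + 9.94*i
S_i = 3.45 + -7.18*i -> [3.45, -3.73, -10.91, -18.09, -25.27]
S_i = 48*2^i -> [48, 96, 192, 384, 768]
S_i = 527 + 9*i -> [527, 536, 545, 554, 563]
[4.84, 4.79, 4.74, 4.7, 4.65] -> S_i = 4.84*0.99^i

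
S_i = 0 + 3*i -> [0, 3, 6, 9, 12]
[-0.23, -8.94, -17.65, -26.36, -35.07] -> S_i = -0.23 + -8.71*i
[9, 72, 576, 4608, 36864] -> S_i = 9*8^i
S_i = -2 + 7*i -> [-2, 5, 12, 19, 26]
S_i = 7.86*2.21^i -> [7.86, 17.37, 38.39, 84.84, 187.5]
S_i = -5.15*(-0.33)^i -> [-5.15, 1.7, -0.56, 0.19, -0.06]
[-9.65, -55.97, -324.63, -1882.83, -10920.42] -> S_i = -9.65*5.80^i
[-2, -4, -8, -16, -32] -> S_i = -2*2^i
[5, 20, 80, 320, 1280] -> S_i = 5*4^i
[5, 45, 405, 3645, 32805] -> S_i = 5*9^i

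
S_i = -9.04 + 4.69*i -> [-9.04, -4.35, 0.34, 5.03, 9.72]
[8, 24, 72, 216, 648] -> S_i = 8*3^i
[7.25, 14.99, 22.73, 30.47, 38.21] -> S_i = 7.25 + 7.74*i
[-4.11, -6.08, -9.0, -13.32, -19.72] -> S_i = -4.11*1.48^i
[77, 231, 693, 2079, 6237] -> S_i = 77*3^i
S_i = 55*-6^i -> [55, -330, 1980, -11880, 71280]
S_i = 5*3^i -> [5, 15, 45, 135, 405]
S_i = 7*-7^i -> [7, -49, 343, -2401, 16807]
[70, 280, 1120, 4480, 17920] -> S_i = 70*4^i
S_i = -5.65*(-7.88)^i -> [-5.65, 44.52, -350.83, 2764.57, -21784.79]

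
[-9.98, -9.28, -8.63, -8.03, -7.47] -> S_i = -9.98*0.93^i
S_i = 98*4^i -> [98, 392, 1568, 6272, 25088]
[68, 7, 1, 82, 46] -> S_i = Random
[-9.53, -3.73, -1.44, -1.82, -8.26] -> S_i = Random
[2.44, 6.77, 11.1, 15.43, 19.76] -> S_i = 2.44 + 4.33*i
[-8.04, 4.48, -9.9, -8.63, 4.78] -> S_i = Random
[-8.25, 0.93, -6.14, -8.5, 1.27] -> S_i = Random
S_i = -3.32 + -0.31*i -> [-3.32, -3.63, -3.94, -4.25, -4.56]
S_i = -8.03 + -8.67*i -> [-8.03, -16.7, -25.37, -34.04, -42.71]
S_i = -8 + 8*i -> [-8, 0, 8, 16, 24]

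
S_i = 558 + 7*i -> [558, 565, 572, 579, 586]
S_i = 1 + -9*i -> [1, -8, -17, -26, -35]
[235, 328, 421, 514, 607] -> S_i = 235 + 93*i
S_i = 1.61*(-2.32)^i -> [1.61, -3.74, 8.67, -20.1, 46.64]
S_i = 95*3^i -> [95, 285, 855, 2565, 7695]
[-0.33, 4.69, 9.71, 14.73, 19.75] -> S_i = -0.33 + 5.02*i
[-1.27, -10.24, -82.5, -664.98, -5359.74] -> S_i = -1.27*8.06^i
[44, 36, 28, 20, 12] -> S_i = 44 + -8*i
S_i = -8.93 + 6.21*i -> [-8.93, -2.72, 3.49, 9.7, 15.91]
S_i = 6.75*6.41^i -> [6.75, 43.27, 277.34, 1777.78, 11395.57]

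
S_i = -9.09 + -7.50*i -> [-9.09, -16.59, -24.09, -31.59, -39.09]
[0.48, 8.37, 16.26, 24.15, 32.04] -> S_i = 0.48 + 7.89*i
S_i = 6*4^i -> [6, 24, 96, 384, 1536]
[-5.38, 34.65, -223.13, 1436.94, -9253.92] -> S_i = -5.38*(-6.44)^i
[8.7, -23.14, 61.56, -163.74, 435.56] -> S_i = 8.70*(-2.66)^i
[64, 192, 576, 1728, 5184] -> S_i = 64*3^i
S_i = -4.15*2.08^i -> [-4.15, -8.63, -17.95, -37.35, -77.68]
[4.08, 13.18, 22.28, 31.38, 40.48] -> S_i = 4.08 + 9.10*i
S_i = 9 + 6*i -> [9, 15, 21, 27, 33]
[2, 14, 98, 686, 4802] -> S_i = 2*7^i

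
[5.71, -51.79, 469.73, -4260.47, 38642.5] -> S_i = 5.71*(-9.07)^i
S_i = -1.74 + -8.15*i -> [-1.74, -9.89, -18.04, -26.19, -34.34]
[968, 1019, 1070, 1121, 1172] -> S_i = 968 + 51*i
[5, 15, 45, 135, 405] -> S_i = 5*3^i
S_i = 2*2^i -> [2, 4, 8, 16, 32]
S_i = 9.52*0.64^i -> [9.52, 6.09, 3.9, 2.5, 1.6]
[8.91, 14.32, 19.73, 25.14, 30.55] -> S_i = 8.91 + 5.41*i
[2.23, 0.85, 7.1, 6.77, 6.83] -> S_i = Random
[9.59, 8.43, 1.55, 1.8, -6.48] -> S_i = Random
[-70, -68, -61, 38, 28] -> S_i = Random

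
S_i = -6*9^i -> [-6, -54, -486, -4374, -39366]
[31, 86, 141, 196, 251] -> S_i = 31 + 55*i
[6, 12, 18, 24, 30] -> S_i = 6 + 6*i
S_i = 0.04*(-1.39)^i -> [0.04, -0.06, 0.08, -0.11, 0.15]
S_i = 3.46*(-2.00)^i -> [3.46, -6.92, 13.84, -27.68, 55.36]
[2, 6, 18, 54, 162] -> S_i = 2*3^i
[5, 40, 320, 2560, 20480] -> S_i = 5*8^i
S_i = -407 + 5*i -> [-407, -402, -397, -392, -387]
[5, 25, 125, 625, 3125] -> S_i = 5*5^i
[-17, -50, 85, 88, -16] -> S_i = Random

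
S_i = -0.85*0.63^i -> [-0.85, -0.54, -0.34, -0.21, -0.13]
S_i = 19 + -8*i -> [19, 11, 3, -5, -13]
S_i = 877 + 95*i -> [877, 972, 1067, 1162, 1257]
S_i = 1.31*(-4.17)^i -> [1.31, -5.46, 22.78, -94.99, 396.11]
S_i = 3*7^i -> [3, 21, 147, 1029, 7203]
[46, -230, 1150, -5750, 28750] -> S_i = 46*-5^i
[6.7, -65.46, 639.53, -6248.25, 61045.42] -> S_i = 6.70*(-9.77)^i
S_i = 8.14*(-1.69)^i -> [8.14, -13.76, 23.25, -39.29, 66.4]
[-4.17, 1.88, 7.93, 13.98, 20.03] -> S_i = -4.17 + 6.05*i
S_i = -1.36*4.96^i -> [-1.36, -6.75, -33.46, -165.95, -823.12]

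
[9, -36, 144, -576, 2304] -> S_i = 9*-4^i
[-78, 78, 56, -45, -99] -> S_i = Random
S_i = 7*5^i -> [7, 35, 175, 875, 4375]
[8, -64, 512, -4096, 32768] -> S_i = 8*-8^i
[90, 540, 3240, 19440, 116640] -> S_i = 90*6^i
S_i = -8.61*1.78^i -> [-8.61, -15.33, -27.28, -48.56, -86.43]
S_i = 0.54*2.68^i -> [0.54, 1.45, 3.88, 10.39, 27.86]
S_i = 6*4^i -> [6, 24, 96, 384, 1536]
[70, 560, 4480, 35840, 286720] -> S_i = 70*8^i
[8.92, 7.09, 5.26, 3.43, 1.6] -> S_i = 8.92 + -1.83*i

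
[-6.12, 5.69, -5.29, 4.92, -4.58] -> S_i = -6.12*(-0.93)^i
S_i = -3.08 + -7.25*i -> [-3.08, -10.33, -17.58, -24.83, -32.08]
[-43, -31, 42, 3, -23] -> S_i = Random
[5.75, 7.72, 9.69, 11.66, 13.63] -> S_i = 5.75 + 1.97*i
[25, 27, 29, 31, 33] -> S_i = 25 + 2*i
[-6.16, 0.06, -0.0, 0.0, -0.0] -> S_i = -6.16*(-0.01)^i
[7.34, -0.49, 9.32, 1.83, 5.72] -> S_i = Random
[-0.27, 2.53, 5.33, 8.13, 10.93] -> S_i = -0.27 + 2.80*i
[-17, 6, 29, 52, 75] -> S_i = -17 + 23*i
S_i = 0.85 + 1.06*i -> [0.85, 1.91, 2.97, 4.03, 5.09]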